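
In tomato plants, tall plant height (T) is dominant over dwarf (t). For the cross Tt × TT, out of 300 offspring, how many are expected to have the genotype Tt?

Punnett square for Tt × TT:
Offspring genotypes: 2 TT, 2 Tt
Total offspring: 4
Count with target: 2
Probability: 2/4 = 1/2
Expected count = 1/2 × 300 = 150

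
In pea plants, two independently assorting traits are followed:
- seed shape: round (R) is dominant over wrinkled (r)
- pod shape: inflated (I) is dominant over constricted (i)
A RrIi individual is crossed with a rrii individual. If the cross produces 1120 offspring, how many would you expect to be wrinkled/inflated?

Dihybrid cross RrIi × rrii — consider each gene separately:
seed shape: Rr × rr → 2 Rr, 2 rr → 2 R_ : 2 rr (out of 4)
pod shape: Ii × ii → 2 Ii, 2 ii → 2 I_ : 2 ii (out of 4)
Combine (counts out of 4 × 4 = 16): round/inflated (R_I_) = 2×2 = 4; round/constricted (R_ii) = 2×2 = 4; wrinkled/inflated (rrI_) = 2×2 = 4; wrinkled/constricted (rrii) = 2×2 = 4
Phenotype counts (out of 16): 4 round/inflated, 4 round/constricted, 4 wrinkled/inflated, 4 wrinkled/constricted
wrinkled/inflated: 4 out of 16 → fraction 1/4
Expected count = 1/4 × 1120 = 280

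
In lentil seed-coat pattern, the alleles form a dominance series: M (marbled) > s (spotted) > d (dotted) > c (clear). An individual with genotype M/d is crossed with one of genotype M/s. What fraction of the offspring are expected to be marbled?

Cross: M/d × M/s
Allele dominance: M > s > d > c
Offspring genotypes: 1 M/M, 1 M/s, 1 M/d, 1 s/d
Phenotype counts: 3 marbled, 1 spotted
marbled: 3 out of 4
Probability: 3/4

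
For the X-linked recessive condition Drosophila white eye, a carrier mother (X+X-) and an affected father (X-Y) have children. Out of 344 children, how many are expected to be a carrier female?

Cross: X+X- × X-Y
Offspring: 1 X+X-, 1 X+Y, 1 X-X-, 1 X-Y
Probability of a carrier female: 1/4
Expected count = 1/4 × 344 = 86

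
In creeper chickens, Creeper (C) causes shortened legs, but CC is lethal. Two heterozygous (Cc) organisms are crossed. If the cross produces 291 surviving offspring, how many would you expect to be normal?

Cross: Cc × Cc
Punnett square offspring (before lethality): 1 CC, 2 Cc, 1 cc
The CC genotype is lethal (embryos die); surviving offspring: 2 Cc, 1 cc
normal: 1 out of 3 → fraction 1/3
Expected count = 1/3 × 291 = 97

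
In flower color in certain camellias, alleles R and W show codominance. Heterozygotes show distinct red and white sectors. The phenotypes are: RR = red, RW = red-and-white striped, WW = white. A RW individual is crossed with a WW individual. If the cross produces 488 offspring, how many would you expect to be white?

Punnett square for RW × WW:
Offspring genotypes: 2 RW, 2 WW
Phenotype counts: 2 red-and-white striped, 2 white
white: 2 out of 4 → fraction 1/2
Expected count = 1/2 × 488 = 244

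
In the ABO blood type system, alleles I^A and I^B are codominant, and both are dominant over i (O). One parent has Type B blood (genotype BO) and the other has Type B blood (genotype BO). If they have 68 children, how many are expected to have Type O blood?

Cross: BO × BO
Possible offspring genotypes: 1 BB, 2 BO, 1 OO
Blood type counts: 3 Type B, 1 Type O
Probability of Type O: 1/4
Expected count = 1/4 × 68 = 17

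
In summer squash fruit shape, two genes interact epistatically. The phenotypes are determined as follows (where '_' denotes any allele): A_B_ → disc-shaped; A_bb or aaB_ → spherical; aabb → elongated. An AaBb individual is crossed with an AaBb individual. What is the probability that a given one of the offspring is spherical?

Cross: AaBb × AaBb — consider each gene separately:
A gene: Aa × Aa → 1 AA, 2 Aa, 1 aa → 3 A_ : 1 aa (out of 4)
B gene: Bb × Bb → 1 BB, 2 Bb, 1 bb → 3 B_ : 1 bb (out of 4)
Genotype classes (out of 4 × 4 = 16): A_B_ = 3×3 = 9; A_bb = 3×1 = 3; aaB_ = 1×3 = 3; aabb = 1×1 = 1
Apply the phenotype rules: A_B_ (9) → disc-shaped; A_bb (3) + aaB_ (3) → spherical; aabb (1) → elongated
Phenotype counts (out of 16): 9 disc-shaped, 6 spherical, 1 elongated
spherical: 6 out of 16
Probability: 6/16 = 3/8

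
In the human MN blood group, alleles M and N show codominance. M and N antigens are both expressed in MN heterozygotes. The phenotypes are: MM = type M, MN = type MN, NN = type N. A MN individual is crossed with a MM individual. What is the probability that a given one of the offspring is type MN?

Punnett square for MN × MM:
Offspring genotypes: 2 MM, 2 MN
Phenotype counts: 2 type M, 2 type MN
type MN: 2 out of 4
Probability: 2/4 = 1/2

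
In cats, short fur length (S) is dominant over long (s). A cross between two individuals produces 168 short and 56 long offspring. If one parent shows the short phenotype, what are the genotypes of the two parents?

Observed offspring: 168 short, 56 long
The observed ratio simplifies to 3:1. Long (ss) offspring appear, so each parent must contribute one s allele. The parent stated to show short carries S, so it is Ss. The other parent is then either Ss or ss: Ss × ss would give a 1:1 split, whereas Ss × Ss gives 3:1 — matching the data. So both parents are heterozygous (Ss × Ss).
Parent genotypes: Ss × Ss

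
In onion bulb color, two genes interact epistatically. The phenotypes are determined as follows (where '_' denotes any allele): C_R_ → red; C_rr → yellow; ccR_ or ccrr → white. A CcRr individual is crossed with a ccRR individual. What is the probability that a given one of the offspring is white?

Cross: CcRr × ccRR — consider each gene separately:
C gene: Cc × cc → 2 Cc, 2 cc → 2 C_ : 2 cc (out of 4)
R gene: Rr × RR → 2 RR, 2 Rr → 4 R_ (out of 4)
Genotype classes (out of 4 × 4 = 16): C_R_ = 2×4 = 8; ccR_ = 2×4 = 8
Apply the phenotype rules: C_R_ (8) → red; ccR_ (8) → white
Phenotype counts (out of 16): 8 red, 8 white
white: 8 out of 16
Probability: 8/16 = 1/2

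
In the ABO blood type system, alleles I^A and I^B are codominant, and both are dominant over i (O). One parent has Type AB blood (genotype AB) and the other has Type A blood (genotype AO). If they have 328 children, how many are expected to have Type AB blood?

Cross: AB × AO
Possible offspring genotypes: 1 AA, 1 AO, 1 AB, 1 BO
Blood type counts: 2 Type A, 1 Type AB, 1 Type B
Probability of Type AB: 1/4
Expected count = 1/4 × 328 = 82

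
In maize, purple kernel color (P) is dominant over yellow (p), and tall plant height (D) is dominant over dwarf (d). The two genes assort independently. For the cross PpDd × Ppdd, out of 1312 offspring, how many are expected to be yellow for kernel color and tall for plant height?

Dihybrid cross PpDd × Ppdd — consider each gene separately:
kernel color: Pp × Pp → 1 PP, 2 Pp, 1 pp → 3 P_ : 1 pp (out of 4)
plant height: Dd × dd → 2 Dd, 2 dd → 2 D_ : 2 dd (out of 4)
Looking for: yellow (pp) and tall (D_)
P(yellow) = 1/4, P(tall) = 2/4
P(both) = 1/4 × 2/4 = 2/16 = 1/8
Expected count = 1/8 × 1312 = 164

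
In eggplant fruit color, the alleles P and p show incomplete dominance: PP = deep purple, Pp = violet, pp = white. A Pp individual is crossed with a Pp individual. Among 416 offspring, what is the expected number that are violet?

Punnett square for Pp × Pp:
Offspring genotypes: 1 PP, 2 Pp, 1 pp
Phenotype counts: 1 deep purple, 2 violet, 1 white
violet: 2 out of 4 → fraction 1/2
Expected count = 1/2 × 416 = 208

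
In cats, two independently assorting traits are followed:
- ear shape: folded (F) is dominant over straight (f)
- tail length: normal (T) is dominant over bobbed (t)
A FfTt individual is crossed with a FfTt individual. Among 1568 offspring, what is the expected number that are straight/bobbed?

Dihybrid cross FfTt × FfTt — consider each gene separately:
ear shape: Ff × Ff → 1 FF, 2 Ff, 1 ff → 3 F_ : 1 ff (out of 4)
tail length: Tt × Tt → 1 TT, 2 Tt, 1 tt → 3 T_ : 1 tt (out of 4)
Combine (counts out of 4 × 4 = 16): folded/normal (F_T_) = 3×3 = 9; folded/bobbed (F_tt) = 3×1 = 3; straight/normal (ffT_) = 1×3 = 3; straight/bobbed (fftt) = 1×1 = 1
Phenotype counts (out of 16): 9 folded/normal, 3 folded/bobbed, 3 straight/normal, 1 straight/bobbed
straight/bobbed: 1 out of 16 → fraction 1/16
Expected count = 1/16 × 1568 = 98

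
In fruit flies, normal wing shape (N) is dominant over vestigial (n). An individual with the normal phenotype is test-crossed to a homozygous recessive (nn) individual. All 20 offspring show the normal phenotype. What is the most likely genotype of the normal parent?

Test cross: ? × nn
All offspring are normal.
If the unknown parent were heterozygous (Nn), about half of 20 offspring would be vestigial; none are. The unknown parent is most likely homozygous dominant (NN).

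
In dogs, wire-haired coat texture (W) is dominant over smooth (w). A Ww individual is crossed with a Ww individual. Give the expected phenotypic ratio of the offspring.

Punnett square for Ww × Ww:
Offspring genotypes: 1 WW, 2 Ww, 1 ww
wire-haired: 3, smooth: 1
Ratio: 3:1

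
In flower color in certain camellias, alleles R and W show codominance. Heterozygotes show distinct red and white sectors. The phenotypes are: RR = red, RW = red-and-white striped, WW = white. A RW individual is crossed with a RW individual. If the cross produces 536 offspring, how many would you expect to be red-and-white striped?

Punnett square for RW × RW:
Offspring genotypes: 1 RR, 2 RW, 1 WW
Phenotype counts: 1 red, 2 red-and-white striped, 1 white
red-and-white striped: 2 out of 4 → fraction 1/2
Expected count = 1/2 × 536 = 268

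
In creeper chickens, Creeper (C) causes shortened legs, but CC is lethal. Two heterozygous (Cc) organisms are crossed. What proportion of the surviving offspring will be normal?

Cross: Cc × Cc
Punnett square offspring (before lethality): 1 CC, 2 Cc, 1 cc
The CC genotype is lethal (embryos die); surviving offspring: 2 Cc, 1 cc
normal: 1 out of 3
Probability: 1/3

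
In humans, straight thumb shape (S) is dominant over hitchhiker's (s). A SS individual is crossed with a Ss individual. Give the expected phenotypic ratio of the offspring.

Punnett square for SS × Ss:
Offspring genotypes: 2 SS, 2 Ss
straight: 4, hitchhiker's: 0
Ratio: all straight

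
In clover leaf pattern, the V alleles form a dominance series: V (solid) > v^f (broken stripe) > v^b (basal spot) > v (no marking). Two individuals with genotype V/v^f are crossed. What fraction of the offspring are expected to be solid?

Cross: V/v^f × V/v^f
Allele dominance: V > v^f > v^b > v
Offspring genotypes: 1 V/V, 2 V/v^f, 1 v^f/v^f
Phenotype counts: 3 solid, 1 broken stripe
solid: 3 out of 4
Probability: 3/4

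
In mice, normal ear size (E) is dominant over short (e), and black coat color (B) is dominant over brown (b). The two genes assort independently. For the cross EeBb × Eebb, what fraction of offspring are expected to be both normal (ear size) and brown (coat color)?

Dihybrid cross EeBb × Eebb — consider each gene separately:
ear size: Ee × Ee → 1 EE, 2 Ee, 1 ee → 3 E_ : 1 ee (out of 4)
coat color: Bb × bb → 2 Bb, 2 bb → 2 B_ : 2 bb (out of 4)
Looking for: normal (E_) and brown (bb)
P(normal) = 3/4, P(brown) = 2/4
P(both) = 3/4 × 2/4 = 6/16 = 3/8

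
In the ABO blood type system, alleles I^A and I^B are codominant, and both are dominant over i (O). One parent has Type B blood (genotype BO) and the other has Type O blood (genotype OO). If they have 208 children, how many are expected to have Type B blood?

Cross: BO × OO
Possible offspring genotypes: 2 BO, 2 OO
Blood type counts: 2 Type B, 2 Type O
Probability of Type B: 2/4 = 1/2
Expected count = 1/2 × 208 = 104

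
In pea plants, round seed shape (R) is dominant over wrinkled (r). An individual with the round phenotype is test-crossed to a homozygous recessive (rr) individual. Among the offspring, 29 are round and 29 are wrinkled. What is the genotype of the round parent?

Test cross: ? × rr
Offspring: 29 round, 29 wrinkled — approximately 1:1.
A 1:1 ratio in a test cross indicates the unknown parent is heterozygous (Rr).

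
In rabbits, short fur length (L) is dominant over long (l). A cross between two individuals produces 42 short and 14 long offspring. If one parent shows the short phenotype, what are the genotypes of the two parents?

Observed offspring: 42 short, 14 long
The observed ratio simplifies to 3:1. Long (ll) offspring appear, so each parent must contribute one l allele. The parent stated to show short carries L, so it is Ll. The other parent is then either Ll or ll: Ll × ll would give a 1:1 split, whereas Ll × Ll gives 3:1 — matching the data. So both parents are heterozygous (Ll × Ll).
Parent genotypes: Ll × Ll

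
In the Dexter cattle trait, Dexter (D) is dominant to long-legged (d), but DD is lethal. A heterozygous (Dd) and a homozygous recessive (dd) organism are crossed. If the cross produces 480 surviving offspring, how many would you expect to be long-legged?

Cross: Dd × dd
Punnett square offspring (before lethality): 2 Dd, 2 dd
No DD offspring are produced in this cross.
long-legged: 2 out of 4 → fraction 1/2
Expected count = 1/2 × 480 = 240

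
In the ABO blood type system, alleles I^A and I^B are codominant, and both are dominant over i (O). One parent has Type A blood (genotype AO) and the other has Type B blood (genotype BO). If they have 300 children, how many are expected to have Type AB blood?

Cross: AO × BO
Possible offspring genotypes: 1 AB, 1 AO, 1 BO, 1 OO
Blood type counts: 1 Type AB, 1 Type A, 1 Type B, 1 Type O
Probability of Type AB: 1/4
Expected count = 1/4 × 300 = 75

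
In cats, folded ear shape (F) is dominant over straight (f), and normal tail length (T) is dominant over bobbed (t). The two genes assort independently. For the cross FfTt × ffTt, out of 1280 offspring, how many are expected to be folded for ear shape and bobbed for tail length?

Dihybrid cross FfTt × ffTt — consider each gene separately:
ear shape: Ff × ff → 2 Ff, 2 ff → 2 F_ : 2 ff (out of 4)
tail length: Tt × Tt → 1 TT, 2 Tt, 1 tt → 3 T_ : 1 tt (out of 4)
Looking for: folded (F_) and bobbed (tt)
P(folded) = 2/4, P(bobbed) = 1/4
P(both) = 2/4 × 1/4 = 2/16 = 1/8
Expected count = 1/8 × 1280 = 160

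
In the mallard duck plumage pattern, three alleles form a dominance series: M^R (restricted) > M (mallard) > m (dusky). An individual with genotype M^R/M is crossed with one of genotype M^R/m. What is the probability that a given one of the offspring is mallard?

Cross: M^R/M × M^R/m
Allele dominance: M^R > M > m
Offspring genotypes: 1 M^R/M^R, 1 M^R/m, 1 M^R/M, 1 M/m
Phenotype counts: 3 restricted, 1 mallard
mallard: 1 out of 4
Probability: 1/4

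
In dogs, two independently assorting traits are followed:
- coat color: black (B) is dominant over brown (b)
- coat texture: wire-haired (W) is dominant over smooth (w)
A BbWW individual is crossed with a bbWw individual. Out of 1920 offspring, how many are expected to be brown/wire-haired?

Dihybrid cross BbWW × bbWw — consider each gene separately:
coat color: Bb × bb → 2 Bb, 2 bb → 2 B_ : 2 bb (out of 4)
coat texture: WW × Ww → 2 WW, 2 Ww → 4 W_ (out of 4)
Combine (counts out of 4 × 4 = 16): black/wire-haired (B_W_) = 2×4 = 8; brown/wire-haired (bbW_) = 2×4 = 8
Phenotype counts (out of 16): 8 black/wire-haired, 8 brown/wire-haired
brown/wire-haired: 8 out of 16 → fraction 1/2
Expected count = 1/2 × 1920 = 960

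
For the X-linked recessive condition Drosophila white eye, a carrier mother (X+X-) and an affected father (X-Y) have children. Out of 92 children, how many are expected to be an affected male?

Cross: X+X- × X-Y
Offspring: 1 X+X-, 1 X+Y, 1 X-X-, 1 X-Y
Probability of an affected male: 1/4
Expected count = 1/4 × 92 = 23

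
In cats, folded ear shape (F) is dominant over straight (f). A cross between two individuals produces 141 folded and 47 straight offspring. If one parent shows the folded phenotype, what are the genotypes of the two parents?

Observed offspring: 141 folded, 47 straight
The observed ratio simplifies to 3:1. Straight (ff) offspring appear, so each parent must contribute one f allele. The parent stated to show folded carries F, so it is Ff. The other parent is then either Ff or ff: Ff × ff would give a 1:1 split, whereas Ff × Ff gives 3:1 — matching the data. So both parents are heterozygous (Ff × Ff).
Parent genotypes: Ff × Ff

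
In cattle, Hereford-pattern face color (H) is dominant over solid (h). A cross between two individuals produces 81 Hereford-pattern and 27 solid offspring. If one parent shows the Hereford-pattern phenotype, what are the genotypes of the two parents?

Observed offspring: 81 Hereford-pattern, 27 solid
The observed ratio simplifies to 3:1. Solid (hh) offspring appear, so each parent must contribute one h allele. The parent stated to show Hereford-pattern carries H, so it is Hh. The other parent is then either Hh or hh: Hh × hh would give a 1:1 split, whereas Hh × Hh gives 3:1 — matching the data. So both parents are heterozygous (Hh × Hh).
Parent genotypes: Hh × Hh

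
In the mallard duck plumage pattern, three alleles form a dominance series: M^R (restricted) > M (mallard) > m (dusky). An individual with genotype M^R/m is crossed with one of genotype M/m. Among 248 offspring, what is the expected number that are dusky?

Cross: M^R/m × M/m
Allele dominance: M^R > M > m
Offspring genotypes: 1 M^R/M, 1 M^R/m, 1 M/m, 1 m/m
Phenotype counts: 2 restricted, 1 mallard, 1 dusky
dusky: 1 out of 4 → fraction 1/4
Expected count = 1/4 × 248 = 62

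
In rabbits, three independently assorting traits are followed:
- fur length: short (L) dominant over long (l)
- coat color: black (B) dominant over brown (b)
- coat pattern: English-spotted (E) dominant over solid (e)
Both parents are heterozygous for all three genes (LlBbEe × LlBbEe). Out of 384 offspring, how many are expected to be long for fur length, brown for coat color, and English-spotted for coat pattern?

Trihybrid cross: LlBbEe × LlBbEe
Each trait segregates independently with a 3:1 phenotypic ratio, so each gene contributes 3/4 (dominant) or 1/4 (recessive).
Target: long (fur length), brown (coat color), English-spotted (coat pattern)
Probability = product of independent per-trait probabilities
= 1/4 × 1/4 × 3/4 = 3/64
Expected count = 3/64 × 384 = 18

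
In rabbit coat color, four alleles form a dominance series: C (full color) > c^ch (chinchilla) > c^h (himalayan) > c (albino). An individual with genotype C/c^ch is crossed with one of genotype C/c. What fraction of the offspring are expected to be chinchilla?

Cross: C/c^ch × C/c
Allele dominance: C > c^ch > c^h > c
Offspring genotypes: 1 C/C, 1 C/c, 1 C/c^ch, 1 c^ch/c
Phenotype counts: 3 full color, 1 chinchilla
chinchilla: 1 out of 4
Probability: 1/4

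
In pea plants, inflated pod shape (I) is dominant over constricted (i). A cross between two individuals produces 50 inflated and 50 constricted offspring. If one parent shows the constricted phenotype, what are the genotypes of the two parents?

Observed offspring: 50 inflated, 50 constricted
The observed ratio simplifies to 1:1. One parent shows constricted, so its genotype must be ii. A 1:1 offspring split requires the other parent to be heterozygous (Ii).
Parent genotypes: ii × Ii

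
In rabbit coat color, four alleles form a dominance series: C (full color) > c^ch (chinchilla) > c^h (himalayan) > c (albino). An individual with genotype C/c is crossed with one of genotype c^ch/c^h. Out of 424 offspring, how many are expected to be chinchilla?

Cross: C/c × c^ch/c^h
Allele dominance: C > c^ch > c^h > c
Offspring genotypes: 1 C/c^ch, 1 C/c^h, 1 c^ch/c, 1 c^h/c
Phenotype counts: 2 full color, 1 chinchilla, 1 himalayan
chinchilla: 1 out of 4 → fraction 1/4
Expected count = 1/4 × 424 = 106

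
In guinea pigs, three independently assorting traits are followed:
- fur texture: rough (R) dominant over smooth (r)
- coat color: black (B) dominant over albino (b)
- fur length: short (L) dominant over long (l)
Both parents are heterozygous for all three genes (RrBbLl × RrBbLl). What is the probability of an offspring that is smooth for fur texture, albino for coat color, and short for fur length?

Trihybrid cross: RrBbLl × RrBbLl
Each trait segregates independently with a 3:1 phenotypic ratio, so each gene contributes 3/4 (dominant) or 1/4 (recessive).
Target: smooth (fur texture), albino (coat color), short (fur length)
Probability = product of independent per-trait probabilities
= 1/4 × 1/4 × 3/4 = 3/64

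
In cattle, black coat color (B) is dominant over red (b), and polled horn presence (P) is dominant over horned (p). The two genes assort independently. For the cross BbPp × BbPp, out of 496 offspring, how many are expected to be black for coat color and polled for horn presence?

Dihybrid cross BbPp × BbPp — consider each gene separately:
coat color: Bb × Bb → 1 BB, 2 Bb, 1 bb → 3 B_ : 1 bb (out of 4)
horn presence: Pp × Pp → 1 PP, 2 Pp, 1 pp → 3 P_ : 1 pp (out of 4)
Looking for: black (B_) and polled (P_)
P(black) = 3/4, P(polled) = 3/4
P(both) = 3/4 × 3/4 = 9/16
Expected count = 9/16 × 496 = 279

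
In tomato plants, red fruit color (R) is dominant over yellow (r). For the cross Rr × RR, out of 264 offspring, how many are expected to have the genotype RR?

Punnett square for Rr × RR:
Offspring genotypes: 2 RR, 2 Rr
Total offspring: 4
Count with target: 2
Probability: 2/4 = 1/2
Expected count = 1/2 × 264 = 132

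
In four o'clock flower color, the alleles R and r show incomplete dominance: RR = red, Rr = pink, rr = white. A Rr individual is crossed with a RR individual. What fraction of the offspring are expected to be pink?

Punnett square for Rr × RR:
Offspring genotypes: 2 RR, 2 Rr
Phenotype counts: 2 red, 2 pink
pink: 2 out of 4
Probability: 2/4 = 1/2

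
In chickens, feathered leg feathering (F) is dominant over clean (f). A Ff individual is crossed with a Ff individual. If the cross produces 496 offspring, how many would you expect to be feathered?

Punnett square for Ff × Ff:
Offspring genotypes: 1 FF, 2 Ff, 1 ff
feathered: 3, clean: 1
feathered: 3 out of 4 → fraction 3/4
Expected count = 3/4 × 496 = 372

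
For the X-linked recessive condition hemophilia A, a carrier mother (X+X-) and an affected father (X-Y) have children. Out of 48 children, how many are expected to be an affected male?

Cross: X+X- × X-Y
Offspring: 1 X+X-, 1 X+Y, 1 X-X-, 1 X-Y
Probability of an affected male: 1/4
Expected count = 1/4 × 48 = 12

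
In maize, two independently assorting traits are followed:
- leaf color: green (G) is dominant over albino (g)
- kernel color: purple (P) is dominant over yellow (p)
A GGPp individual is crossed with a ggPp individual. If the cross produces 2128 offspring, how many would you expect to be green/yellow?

Dihybrid cross GGPp × ggPp — consider each gene separately:
leaf color: GG × gg → 4 Gg → 4 G_ (out of 4)
kernel color: Pp × Pp → 1 PP, 2 Pp, 1 pp → 3 P_ : 1 pp (out of 4)
Combine (counts out of 4 × 4 = 16): green/purple (G_P_) = 4×3 = 12; green/yellow (G_pp) = 4×1 = 4
Phenotype counts (out of 16): 12 green/purple, 4 green/yellow
green/yellow: 4 out of 16 → fraction 1/4
Expected count = 1/4 × 2128 = 532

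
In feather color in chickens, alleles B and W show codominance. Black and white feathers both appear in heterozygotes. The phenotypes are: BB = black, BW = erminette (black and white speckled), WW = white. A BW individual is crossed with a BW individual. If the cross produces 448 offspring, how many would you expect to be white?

Punnett square for BW × BW:
Offspring genotypes: 1 BB, 2 BW, 1 WW
Phenotype counts: 1 black, 2 erminette (black and white speckled), 1 white
white: 1 out of 4 → fraction 1/4
Expected count = 1/4 × 448 = 112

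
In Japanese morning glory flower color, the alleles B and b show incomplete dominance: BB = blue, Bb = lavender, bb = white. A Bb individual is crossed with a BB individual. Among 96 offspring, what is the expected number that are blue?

Punnett square for Bb × BB:
Offspring genotypes: 2 BB, 2 Bb
Phenotype counts: 2 blue, 2 lavender
blue: 2 out of 4 → fraction 1/2
Expected count = 1/2 × 96 = 48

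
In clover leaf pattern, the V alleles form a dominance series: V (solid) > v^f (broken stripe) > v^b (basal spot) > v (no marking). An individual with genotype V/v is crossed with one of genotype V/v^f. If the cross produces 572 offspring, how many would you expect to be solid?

Cross: V/v × V/v^f
Allele dominance: V > v^f > v^b > v
Offspring genotypes: 1 V/V, 1 V/v^f, 1 V/v, 1 v^f/v
Phenotype counts: 3 solid, 1 broken stripe
solid: 3 out of 4 → fraction 3/4
Expected count = 3/4 × 572 = 429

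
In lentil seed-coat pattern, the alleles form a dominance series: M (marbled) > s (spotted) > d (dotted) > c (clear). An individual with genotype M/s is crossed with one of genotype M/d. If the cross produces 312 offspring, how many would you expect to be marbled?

Cross: M/s × M/d
Allele dominance: M > s > d > c
Offspring genotypes: 1 M/M, 1 M/d, 1 M/s, 1 s/d
Phenotype counts: 3 marbled, 1 spotted
marbled: 3 out of 4 → fraction 3/4
Expected count = 3/4 × 312 = 234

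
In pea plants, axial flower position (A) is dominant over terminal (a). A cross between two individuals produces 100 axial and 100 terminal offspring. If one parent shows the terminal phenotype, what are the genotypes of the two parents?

Observed offspring: 100 axial, 100 terminal
The observed ratio simplifies to 1:1. One parent shows terminal, so its genotype must be aa. A 1:1 offspring split requires the other parent to be heterozygous (Aa).
Parent genotypes: aa × Aa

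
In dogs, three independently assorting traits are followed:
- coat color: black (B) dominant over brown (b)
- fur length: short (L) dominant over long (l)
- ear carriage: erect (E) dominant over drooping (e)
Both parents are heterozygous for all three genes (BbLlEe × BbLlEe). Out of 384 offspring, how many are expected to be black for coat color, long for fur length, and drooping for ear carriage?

Trihybrid cross: BbLlEe × BbLlEe
Each trait segregates independently with a 3:1 phenotypic ratio, so each gene contributes 3/4 (dominant) or 1/4 (recessive).
Target: black (coat color), long (fur length), drooping (ear carriage)
Probability = product of independent per-trait probabilities
= 3/4 × 1/4 × 1/4 = 3/64
Expected count = 3/64 × 384 = 18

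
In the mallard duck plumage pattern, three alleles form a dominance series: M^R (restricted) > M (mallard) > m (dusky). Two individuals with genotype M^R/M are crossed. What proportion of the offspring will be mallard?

Cross: M^R/M × M^R/M
Allele dominance: M^R > M > m
Offspring genotypes: 1 M^R/M^R, 2 M^R/M, 1 M/M
Phenotype counts: 3 restricted, 1 mallard
mallard: 1 out of 4
Probability: 1/4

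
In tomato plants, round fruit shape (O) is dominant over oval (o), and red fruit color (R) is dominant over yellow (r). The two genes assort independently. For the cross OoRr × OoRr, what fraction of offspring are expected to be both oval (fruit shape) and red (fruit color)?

Dihybrid cross OoRr × OoRr — consider each gene separately:
fruit shape: Oo × Oo → 1 OO, 2 Oo, 1 oo → 3 O_ : 1 oo (out of 4)
fruit color: Rr × Rr → 1 RR, 2 Rr, 1 rr → 3 R_ : 1 rr (out of 4)
Looking for: oval (oo) and red (R_)
P(oval) = 1/4, P(red) = 3/4
P(both) = 1/4 × 3/4 = 3/16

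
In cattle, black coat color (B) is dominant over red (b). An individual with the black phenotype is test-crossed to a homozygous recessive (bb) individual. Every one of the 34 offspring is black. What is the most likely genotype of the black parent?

Test cross: ? × bb
All offspring are black.
If the unknown parent were heterozygous (Bb), about half of 34 offspring would be red; none are. The unknown parent is most likely homozygous dominant (BB).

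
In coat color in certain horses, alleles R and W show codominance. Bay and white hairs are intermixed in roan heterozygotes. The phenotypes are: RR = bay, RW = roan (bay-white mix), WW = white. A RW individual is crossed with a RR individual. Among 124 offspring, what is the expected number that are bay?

Punnett square for RW × RR:
Offspring genotypes: 2 RR, 2 RW
Phenotype counts: 2 bay, 2 roan (bay-white mix)
bay: 2 out of 4 → fraction 1/2
Expected count = 1/2 × 124 = 62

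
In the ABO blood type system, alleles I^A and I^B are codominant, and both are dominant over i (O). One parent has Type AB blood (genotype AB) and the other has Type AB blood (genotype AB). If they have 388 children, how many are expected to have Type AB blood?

Cross: AB × AB
Possible offspring genotypes: 1 AA, 2 AB, 1 BB
Blood type counts: 1 Type A, 2 Type AB, 1 Type B
Probability of Type AB: 2/4 = 1/2
Expected count = 1/2 × 388 = 194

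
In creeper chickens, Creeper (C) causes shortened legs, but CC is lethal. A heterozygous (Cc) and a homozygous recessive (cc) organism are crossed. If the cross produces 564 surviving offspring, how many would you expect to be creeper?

Cross: Cc × cc
Punnett square offspring (before lethality): 2 Cc, 2 cc
No CC offspring are produced in this cross.
creeper: 2 out of 4 → fraction 1/2
Expected count = 1/2 × 564 = 282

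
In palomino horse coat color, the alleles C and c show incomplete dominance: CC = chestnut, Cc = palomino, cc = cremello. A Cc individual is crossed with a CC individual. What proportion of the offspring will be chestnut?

Punnett square for Cc × CC:
Offspring genotypes: 2 CC, 2 Cc
Phenotype counts: 2 chestnut, 2 palomino
chestnut: 2 out of 4
Probability: 2/4 = 1/2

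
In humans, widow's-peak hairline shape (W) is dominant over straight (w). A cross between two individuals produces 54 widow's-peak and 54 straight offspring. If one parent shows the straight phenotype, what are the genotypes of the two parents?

Observed offspring: 54 widow's-peak, 54 straight
The observed ratio simplifies to 1:1. One parent shows straight, so its genotype must be ww. A 1:1 offspring split requires the other parent to be heterozygous (Ww).
Parent genotypes: ww × Ww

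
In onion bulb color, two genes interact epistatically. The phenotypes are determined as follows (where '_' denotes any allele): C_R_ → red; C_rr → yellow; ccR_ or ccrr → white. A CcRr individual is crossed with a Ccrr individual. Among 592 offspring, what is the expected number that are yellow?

Cross: CcRr × Ccrr — consider each gene separately:
C gene: Cc × Cc → 1 CC, 2 Cc, 1 cc → 3 C_ : 1 cc (out of 4)
R gene: Rr × rr → 2 Rr, 2 rr → 2 R_ : 2 rr (out of 4)
Genotype classes (out of 4 × 4 = 16): C_R_ = 3×2 = 6; C_rr = 3×2 = 6; ccR_ = 1×2 = 2; ccrr = 1×2 = 2
Apply the phenotype rules: C_R_ (6) → red; C_rr (6) → yellow; ccR_ (2) + ccrr (2) → white
Phenotype counts (out of 16): 6 red, 6 yellow, 4 white
yellow: 6 out of 16 → fraction 3/8
Expected count = 3/8 × 592 = 222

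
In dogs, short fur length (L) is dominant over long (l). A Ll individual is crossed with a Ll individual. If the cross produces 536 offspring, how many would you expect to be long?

Punnett square for Ll × Ll:
Offspring genotypes: 1 LL, 2 Ll, 1 ll
short: 3, long: 1
long: 1 out of 4 → fraction 1/4
Expected count = 1/4 × 536 = 134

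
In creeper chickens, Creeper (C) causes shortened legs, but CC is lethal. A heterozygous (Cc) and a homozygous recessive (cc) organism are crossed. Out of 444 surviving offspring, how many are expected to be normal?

Cross: Cc × cc
Punnett square offspring (before lethality): 2 Cc, 2 cc
No CC offspring are produced in this cross.
normal: 2 out of 4 → fraction 1/2
Expected count = 1/2 × 444 = 222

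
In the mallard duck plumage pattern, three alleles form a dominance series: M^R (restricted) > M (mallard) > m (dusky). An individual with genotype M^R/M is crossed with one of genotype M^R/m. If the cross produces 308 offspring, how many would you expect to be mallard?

Cross: M^R/M × M^R/m
Allele dominance: M^R > M > m
Offspring genotypes: 1 M^R/M^R, 1 M^R/m, 1 M^R/M, 1 M/m
Phenotype counts: 3 restricted, 1 mallard
mallard: 1 out of 4 → fraction 1/4
Expected count = 1/4 × 308 = 77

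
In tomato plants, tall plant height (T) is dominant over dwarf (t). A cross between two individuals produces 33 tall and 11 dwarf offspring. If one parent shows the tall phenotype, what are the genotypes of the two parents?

Observed offspring: 33 tall, 11 dwarf
The observed ratio simplifies to 3:1. Dwarf (tt) offspring appear, so each parent must contribute one t allele. The parent stated to show tall carries T, so it is Tt. The other parent is then either Tt or tt: Tt × tt would give a 1:1 split, whereas Tt × Tt gives 3:1 — matching the data. So both parents are heterozygous (Tt × Tt).
Parent genotypes: Tt × Tt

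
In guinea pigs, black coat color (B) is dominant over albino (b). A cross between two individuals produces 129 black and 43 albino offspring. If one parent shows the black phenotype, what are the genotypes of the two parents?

Observed offspring: 129 black, 43 albino
The observed ratio simplifies to 3:1. Albino (bb) offspring appear, so each parent must contribute one b allele. The parent stated to show black carries B, so it is Bb. The other parent is then either Bb or bb: Bb × bb would give a 1:1 split, whereas Bb × Bb gives 3:1 — matching the data. So both parents are heterozygous (Bb × Bb).
Parent genotypes: Bb × Bb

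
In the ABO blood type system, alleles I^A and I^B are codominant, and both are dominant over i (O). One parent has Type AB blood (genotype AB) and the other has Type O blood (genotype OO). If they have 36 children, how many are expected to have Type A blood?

Cross: AB × OO
Possible offspring genotypes: 2 AO, 2 BO
Blood type counts: 2 Type A, 2 Type B
Probability of Type A: 2/4 = 1/2
Expected count = 1/2 × 36 = 18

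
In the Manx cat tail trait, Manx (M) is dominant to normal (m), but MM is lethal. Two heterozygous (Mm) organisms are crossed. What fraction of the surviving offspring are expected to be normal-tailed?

Cross: Mm × Mm
Punnett square offspring (before lethality): 1 MM, 2 Mm, 1 mm
The MM genotype is lethal (embryos die); surviving offspring: 2 Mm, 1 mm
normal-tailed: 1 out of 3
Probability: 1/3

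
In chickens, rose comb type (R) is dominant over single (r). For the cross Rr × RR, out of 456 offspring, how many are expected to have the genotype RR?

Punnett square for Rr × RR:
Offspring genotypes: 2 RR, 2 Rr
Total offspring: 4
Count with target: 2
Probability: 2/4 = 1/2
Expected count = 1/2 × 456 = 228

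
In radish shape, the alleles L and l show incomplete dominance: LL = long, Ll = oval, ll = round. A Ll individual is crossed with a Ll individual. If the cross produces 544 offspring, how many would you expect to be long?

Punnett square for Ll × Ll:
Offspring genotypes: 1 LL, 2 Ll, 1 ll
Phenotype counts: 1 long, 2 oval, 1 round
long: 1 out of 4 → fraction 1/4
Expected count = 1/4 × 544 = 136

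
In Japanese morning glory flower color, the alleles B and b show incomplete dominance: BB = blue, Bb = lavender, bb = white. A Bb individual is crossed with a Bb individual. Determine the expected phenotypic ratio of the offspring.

Punnett square for Bb × Bb:
Offspring genotypes: 1 BB, 2 Bb, 1 bb
Phenotype counts: 1 blue, 2 lavender, 1 white
Ratio: 1 blue : 2 lavender : 1 white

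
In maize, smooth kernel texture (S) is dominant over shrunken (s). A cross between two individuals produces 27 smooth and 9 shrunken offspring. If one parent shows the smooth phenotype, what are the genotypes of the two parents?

Observed offspring: 27 smooth, 9 shrunken
The observed ratio simplifies to 3:1. Shrunken (ss) offspring appear, so each parent must contribute one s allele. The parent stated to show smooth carries S, so it is Ss. The other parent is then either Ss or ss: Ss × ss would give a 1:1 split, whereas Ss × Ss gives 3:1 — matching the data. So both parents are heterozygous (Ss × Ss).
Parent genotypes: Ss × Ss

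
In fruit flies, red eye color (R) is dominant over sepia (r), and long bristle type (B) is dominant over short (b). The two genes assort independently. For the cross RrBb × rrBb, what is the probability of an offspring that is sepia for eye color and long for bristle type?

Dihybrid cross RrBb × rrBb — consider each gene separately:
eye color: Rr × rr → 2 Rr, 2 rr → 2 R_ : 2 rr (out of 4)
bristle type: Bb × Bb → 1 BB, 2 Bb, 1 bb → 3 B_ : 1 bb (out of 4)
Looking for: sepia (rr) and long (B_)
P(sepia) = 2/4, P(long) = 3/4
P(both) = 2/4 × 3/4 = 6/16 = 3/8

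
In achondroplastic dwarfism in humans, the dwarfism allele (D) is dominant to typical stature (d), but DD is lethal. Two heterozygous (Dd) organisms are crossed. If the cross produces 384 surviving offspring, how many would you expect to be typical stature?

Cross: Dd × Dd
Punnett square offspring (before lethality): 1 DD, 2 Dd, 1 dd
The DD genotype is lethal (embryos die); surviving offspring: 2 Dd, 1 dd
typical stature: 1 out of 3 → fraction 1/3
Expected count = 1/3 × 384 = 128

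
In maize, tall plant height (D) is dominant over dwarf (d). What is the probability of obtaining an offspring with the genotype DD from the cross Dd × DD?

Punnett square for Dd × DD:
Offspring genotypes: 2 DD, 2 Dd
Total offspring: 4
Count with target: 2
Probability: 2/4 = 1/2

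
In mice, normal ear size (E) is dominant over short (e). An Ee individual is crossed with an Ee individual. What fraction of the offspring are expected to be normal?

Punnett square for Ee × Ee:
Offspring genotypes: 1 EE, 2 Ee, 1 ee
normal: 3, short: 1
normal: 3 out of 4
Probability: 3/4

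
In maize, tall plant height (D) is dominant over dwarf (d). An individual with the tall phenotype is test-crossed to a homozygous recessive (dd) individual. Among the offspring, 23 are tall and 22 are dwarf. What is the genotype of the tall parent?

Test cross: ? × dd
Offspring: 23 tall, 22 dwarf — approximately 1:1.
A 1:1 ratio in a test cross indicates the unknown parent is heterozygous (Dd).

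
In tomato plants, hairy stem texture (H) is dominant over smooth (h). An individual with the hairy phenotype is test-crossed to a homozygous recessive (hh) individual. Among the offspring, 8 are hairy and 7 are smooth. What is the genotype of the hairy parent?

Test cross: ? × hh
Offspring: 8 hairy, 7 smooth — approximately 1:1.
A 1:1 ratio in a test cross indicates the unknown parent is heterozygous (Hh).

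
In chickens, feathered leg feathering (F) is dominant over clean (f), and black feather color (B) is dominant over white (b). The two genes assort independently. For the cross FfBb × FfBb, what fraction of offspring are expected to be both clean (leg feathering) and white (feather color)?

Dihybrid cross FfBb × FfBb — consider each gene separately:
leg feathering: Ff × Ff → 1 FF, 2 Ff, 1 ff → 3 F_ : 1 ff (out of 4)
feather color: Bb × Bb → 1 BB, 2 Bb, 1 bb → 3 B_ : 1 bb (out of 4)
Looking for: clean (ff) and white (bb)
P(clean) = 1/4, P(white) = 1/4
P(both) = 1/4 × 1/4 = 1/16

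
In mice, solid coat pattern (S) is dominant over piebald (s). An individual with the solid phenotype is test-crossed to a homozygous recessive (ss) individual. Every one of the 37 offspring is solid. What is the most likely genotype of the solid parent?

Test cross: ? × ss
All offspring are solid.
If the unknown parent were heterozygous (Ss), about half of 37 offspring would be piebald; none are. The unknown parent is most likely homozygous dominant (SS).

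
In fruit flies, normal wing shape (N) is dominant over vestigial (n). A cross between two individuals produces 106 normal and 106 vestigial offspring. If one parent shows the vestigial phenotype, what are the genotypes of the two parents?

Observed offspring: 106 normal, 106 vestigial
The observed ratio simplifies to 1:1. One parent shows vestigial, so its genotype must be nn. A 1:1 offspring split requires the other parent to be heterozygous (Nn).
Parent genotypes: nn × Nn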